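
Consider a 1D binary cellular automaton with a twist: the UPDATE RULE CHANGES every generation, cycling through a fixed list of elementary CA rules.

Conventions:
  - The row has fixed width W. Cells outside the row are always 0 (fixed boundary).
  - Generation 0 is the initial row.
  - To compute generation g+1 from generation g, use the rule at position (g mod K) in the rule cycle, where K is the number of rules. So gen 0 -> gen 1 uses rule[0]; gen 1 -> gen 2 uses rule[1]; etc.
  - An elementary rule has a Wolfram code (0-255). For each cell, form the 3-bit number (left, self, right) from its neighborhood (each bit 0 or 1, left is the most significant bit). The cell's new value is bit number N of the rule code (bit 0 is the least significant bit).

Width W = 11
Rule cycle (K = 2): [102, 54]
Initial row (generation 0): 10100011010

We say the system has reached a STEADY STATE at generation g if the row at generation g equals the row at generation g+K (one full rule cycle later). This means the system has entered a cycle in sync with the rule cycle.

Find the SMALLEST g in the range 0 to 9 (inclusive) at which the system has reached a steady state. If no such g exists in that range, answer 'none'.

Gen 0: 10100011010
Gen 1 (rule 102): 11100101110
Gen 2 (rule 54): 00011110001
Gen 3 (rule 102): 00100010011
Gen 4 (rule 54): 01110111100
Gen 5 (rule 102): 10011000100
Gen 6 (rule 54): 11100101110
Gen 7 (rule 102): 00101110010
Gen 8 (rule 54): 01110001111
Gen 9 (rule 102): 10010010001
Gen 10 (rule 54): 11111111011
Gen 11 (rule 102): 00000001101

Answer: none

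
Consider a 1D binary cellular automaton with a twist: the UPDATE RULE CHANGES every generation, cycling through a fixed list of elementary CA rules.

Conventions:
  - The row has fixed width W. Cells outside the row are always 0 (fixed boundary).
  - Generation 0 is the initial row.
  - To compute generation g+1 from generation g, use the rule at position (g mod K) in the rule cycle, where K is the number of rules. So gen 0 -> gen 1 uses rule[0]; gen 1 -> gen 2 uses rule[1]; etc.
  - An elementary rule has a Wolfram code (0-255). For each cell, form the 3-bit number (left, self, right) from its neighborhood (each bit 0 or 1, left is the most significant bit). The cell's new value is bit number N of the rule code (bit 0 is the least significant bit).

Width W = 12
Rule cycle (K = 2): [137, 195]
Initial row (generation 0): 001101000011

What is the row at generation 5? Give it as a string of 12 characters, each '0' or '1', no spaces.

Answer: 010000011000

Derivation:
Gen 0: 001101000011
Gen 1 (rule 137): 101000011010
Gen 2 (rule 195): 000011101000
Gen 3 (rule 137): 111011000011
Gen 4 (rule 195): 011001011101
Gen 5 (rule 137): 010000011000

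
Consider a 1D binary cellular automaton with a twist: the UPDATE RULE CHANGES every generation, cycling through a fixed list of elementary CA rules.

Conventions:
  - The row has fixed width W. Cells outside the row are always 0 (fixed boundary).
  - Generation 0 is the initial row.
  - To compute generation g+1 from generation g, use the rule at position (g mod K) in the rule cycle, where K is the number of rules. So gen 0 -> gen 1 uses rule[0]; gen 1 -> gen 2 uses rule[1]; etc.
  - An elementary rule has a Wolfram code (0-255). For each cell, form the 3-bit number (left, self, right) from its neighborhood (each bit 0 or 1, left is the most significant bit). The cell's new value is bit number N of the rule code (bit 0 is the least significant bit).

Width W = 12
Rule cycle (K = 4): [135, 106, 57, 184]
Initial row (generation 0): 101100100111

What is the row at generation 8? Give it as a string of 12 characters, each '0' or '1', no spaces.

Answer: 010011010110

Derivation:
Gen 0: 101100100111
Gen 1 (rule 135): 100001101010
Gen 2 (rule 106): 000011110100
Gen 3 (rule 57): 111010001011
Gen 4 (rule 184): 110101000110
Gen 5 (rule 135): 000101011000
Gen 6 (rule 106): 001010111000
Gen 7 (rule 57): 100101100111
Gen 8 (rule 184): 010011010110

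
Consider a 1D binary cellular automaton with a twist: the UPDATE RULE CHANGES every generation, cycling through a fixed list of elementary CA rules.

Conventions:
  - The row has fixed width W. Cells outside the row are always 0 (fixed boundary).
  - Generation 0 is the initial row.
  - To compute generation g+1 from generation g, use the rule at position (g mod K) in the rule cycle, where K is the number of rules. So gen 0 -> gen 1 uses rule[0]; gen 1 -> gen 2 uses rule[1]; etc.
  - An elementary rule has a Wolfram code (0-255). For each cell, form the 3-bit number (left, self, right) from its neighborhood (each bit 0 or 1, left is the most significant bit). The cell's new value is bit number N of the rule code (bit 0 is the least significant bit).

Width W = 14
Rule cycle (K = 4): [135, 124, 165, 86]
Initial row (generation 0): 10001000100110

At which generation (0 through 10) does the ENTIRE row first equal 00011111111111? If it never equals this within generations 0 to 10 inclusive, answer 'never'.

Answer: 6

Derivation:
Gen 0: 10001000100110
Gen 1 (rule 135): 10111011101000
Gen 2 (rule 124): 11101110111100
Gen 3 (rule 165): 01010101011001
Gen 4 (rule 86): 11010101001111
Gen 5 (rule 135): 00010101010110
Gen 6 (rule 124): 00011111111111
Gen 7 (rule 165): 11001111111110
Gen 8 (rule 86): 01110000000011
Gen 9 (rule 135): 10100111111100
Gen 10 (rule 124): 11110100000110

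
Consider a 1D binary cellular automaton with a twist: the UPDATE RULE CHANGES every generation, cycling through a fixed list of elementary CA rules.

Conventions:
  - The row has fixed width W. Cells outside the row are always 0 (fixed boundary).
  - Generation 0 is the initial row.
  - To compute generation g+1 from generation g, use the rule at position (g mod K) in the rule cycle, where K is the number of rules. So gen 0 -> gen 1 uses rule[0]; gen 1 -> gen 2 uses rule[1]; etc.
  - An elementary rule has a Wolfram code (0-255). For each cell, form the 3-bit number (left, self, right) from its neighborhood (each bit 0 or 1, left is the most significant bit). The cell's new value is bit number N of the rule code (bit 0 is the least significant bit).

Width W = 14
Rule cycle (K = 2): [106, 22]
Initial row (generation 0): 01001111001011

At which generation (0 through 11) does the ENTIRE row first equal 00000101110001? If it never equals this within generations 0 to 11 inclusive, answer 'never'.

Answer: never

Derivation:
Gen 0: 01001111001011
Gen 1 (rule 106): 10011001010111
Gen 2 (rule 22): 11100111010000
Gen 3 (rule 106): 10101101100000
Gen 4 (rule 22): 10100000010000
Gen 5 (rule 106): 01000000100000
Gen 6 (rule 22): 11100001110000
Gen 7 (rule 106): 10100011010000
Gen 8 (rule 22): 10110100011000
Gen 9 (rule 106): 01111000111000
Gen 10 (rule 22): 10000101000100
Gen 11 (rule 106): 00001010001000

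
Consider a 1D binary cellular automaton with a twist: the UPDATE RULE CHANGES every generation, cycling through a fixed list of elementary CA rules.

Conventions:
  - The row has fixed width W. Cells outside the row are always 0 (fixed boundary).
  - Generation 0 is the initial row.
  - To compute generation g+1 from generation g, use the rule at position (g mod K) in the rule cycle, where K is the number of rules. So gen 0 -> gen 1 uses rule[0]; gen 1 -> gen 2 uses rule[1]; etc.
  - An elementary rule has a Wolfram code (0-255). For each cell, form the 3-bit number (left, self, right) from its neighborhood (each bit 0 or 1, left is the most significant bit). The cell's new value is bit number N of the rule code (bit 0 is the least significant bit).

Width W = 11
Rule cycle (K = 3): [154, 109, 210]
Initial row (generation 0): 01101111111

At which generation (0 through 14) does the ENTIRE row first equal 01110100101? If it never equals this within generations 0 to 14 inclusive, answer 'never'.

Gen 0: 01101111111
Gen 1 (rule 154): 11001111110
Gen 2 (rule 109): 11001000010
Gen 3 (rule 210): 01110100101
Gen 4 (rule 154): 11100011000
Gen 5 (rule 109): 10101011011
Gen 6 (rule 210): 00000001001
Gen 7 (rule 154): 00000010110
Gen 8 (rule 109): 11111011110
Gen 9 (rule 210): 01111001111
Gen 10 (rule 154): 11110111110
Gen 11 (rule 109): 10011100010
Gen 12 (rule 210): 01101110101
Gen 13 (rule 154): 11001100000
Gen 14 (rule 109): 11001101111

Answer: 3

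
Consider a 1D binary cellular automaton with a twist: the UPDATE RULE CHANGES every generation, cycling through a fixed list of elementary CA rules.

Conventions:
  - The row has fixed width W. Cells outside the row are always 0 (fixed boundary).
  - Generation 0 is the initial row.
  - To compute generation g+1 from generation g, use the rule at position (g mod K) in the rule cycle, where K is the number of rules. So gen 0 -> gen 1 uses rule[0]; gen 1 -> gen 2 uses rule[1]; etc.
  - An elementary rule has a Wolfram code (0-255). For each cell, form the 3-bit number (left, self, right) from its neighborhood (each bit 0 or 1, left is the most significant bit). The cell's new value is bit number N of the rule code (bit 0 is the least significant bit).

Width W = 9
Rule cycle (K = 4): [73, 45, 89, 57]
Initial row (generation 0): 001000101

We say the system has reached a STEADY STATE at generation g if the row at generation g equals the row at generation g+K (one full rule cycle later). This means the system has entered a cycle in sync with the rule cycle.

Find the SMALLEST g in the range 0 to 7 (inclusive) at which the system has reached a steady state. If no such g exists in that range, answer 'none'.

Answer: 1

Derivation:
Gen 0: 001000101
Gen 1 (rule 73): 100010000
Gen 2 (rule 45): 101010111
Gen 3 (rule 89): 000000101
Gen 4 (rule 57): 111110010
Gen 5 (rule 73): 100010000
Gen 6 (rule 45): 101010111
Gen 7 (rule 89): 000000101
Gen 8 (rule 57): 111110010
Gen 9 (rule 73): 100010000
Gen 10 (rule 45): 101010111
Gen 11 (rule 89): 000000101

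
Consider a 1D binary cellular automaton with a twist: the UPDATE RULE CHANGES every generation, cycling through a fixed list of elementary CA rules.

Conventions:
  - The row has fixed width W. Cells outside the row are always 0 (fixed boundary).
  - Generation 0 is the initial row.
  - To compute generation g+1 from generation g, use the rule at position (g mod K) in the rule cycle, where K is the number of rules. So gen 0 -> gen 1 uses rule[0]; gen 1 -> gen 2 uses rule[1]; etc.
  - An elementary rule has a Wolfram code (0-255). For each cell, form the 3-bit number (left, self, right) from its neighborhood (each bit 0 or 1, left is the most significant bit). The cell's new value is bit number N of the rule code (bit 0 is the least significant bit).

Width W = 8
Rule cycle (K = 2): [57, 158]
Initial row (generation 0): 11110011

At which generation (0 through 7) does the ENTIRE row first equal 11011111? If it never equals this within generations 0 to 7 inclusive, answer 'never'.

Answer: 6

Derivation:
Gen 0: 11110011
Gen 1 (rule 57): 10001010
Gen 2 (rule 158): 11011011
Gen 3 (rule 57): 10110110
Gen 4 (rule 158): 10100101
Gen 5 (rule 57): 01010010
Gen 6 (rule 158): 11011111
Gen 7 (rule 57): 10110000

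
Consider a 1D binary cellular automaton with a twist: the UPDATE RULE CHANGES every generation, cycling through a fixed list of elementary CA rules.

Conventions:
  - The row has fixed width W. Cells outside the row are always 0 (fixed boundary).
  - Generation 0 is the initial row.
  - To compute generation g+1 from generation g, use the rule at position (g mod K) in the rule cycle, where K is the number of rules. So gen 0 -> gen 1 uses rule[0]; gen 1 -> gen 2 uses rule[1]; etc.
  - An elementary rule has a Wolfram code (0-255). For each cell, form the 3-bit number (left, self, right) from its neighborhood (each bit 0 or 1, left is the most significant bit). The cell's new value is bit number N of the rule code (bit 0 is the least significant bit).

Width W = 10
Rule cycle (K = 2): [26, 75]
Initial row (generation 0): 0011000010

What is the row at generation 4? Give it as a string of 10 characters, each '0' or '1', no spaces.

Answer: 0010000001

Derivation:
Gen 0: 0011000010
Gen 1 (rule 26): 0110100101
Gen 2 (rule 75): 1110001000
Gen 3 (rule 26): 1001010100
Gen 4 (rule 75): 0010000001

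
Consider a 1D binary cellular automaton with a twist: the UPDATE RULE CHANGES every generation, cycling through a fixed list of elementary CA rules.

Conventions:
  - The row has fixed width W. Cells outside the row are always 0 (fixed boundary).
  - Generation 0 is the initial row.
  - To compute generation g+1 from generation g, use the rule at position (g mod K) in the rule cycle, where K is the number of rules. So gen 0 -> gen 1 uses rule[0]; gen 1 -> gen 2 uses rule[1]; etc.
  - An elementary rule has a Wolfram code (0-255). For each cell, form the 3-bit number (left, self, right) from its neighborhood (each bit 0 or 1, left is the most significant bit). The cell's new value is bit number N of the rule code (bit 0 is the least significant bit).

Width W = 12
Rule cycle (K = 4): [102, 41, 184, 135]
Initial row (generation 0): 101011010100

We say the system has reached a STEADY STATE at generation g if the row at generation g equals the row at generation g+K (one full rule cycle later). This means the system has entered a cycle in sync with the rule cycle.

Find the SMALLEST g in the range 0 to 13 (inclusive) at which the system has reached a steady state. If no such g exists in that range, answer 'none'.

Gen 0: 101011010100
Gen 1 (rule 102): 111101111100
Gen 2 (rule 41): 100011000001
Gen 3 (rule 184): 010010100000
Gen 4 (rule 135): 110110101111
Gen 5 (rule 102): 011011110001
Gen 6 (rule 41): 010110000100
Gen 7 (rule 184): 001101000010
Gen 8 (rule 135): 110001011110
Gen 9 (rule 102): 010011100010
Gen 10 (rule 41): 000010001000
Gen 11 (rule 184): 000001000100
Gen 12 (rule 135): 111111011101
Gen 13 (rule 102): 000001100111
Gen 14 (rule 41): 111101000100
Gen 15 (rule 184): 111010100010
Gen 16 (rule 135): 010010101110
Gen 17 (rule 102): 110111110010

Answer: none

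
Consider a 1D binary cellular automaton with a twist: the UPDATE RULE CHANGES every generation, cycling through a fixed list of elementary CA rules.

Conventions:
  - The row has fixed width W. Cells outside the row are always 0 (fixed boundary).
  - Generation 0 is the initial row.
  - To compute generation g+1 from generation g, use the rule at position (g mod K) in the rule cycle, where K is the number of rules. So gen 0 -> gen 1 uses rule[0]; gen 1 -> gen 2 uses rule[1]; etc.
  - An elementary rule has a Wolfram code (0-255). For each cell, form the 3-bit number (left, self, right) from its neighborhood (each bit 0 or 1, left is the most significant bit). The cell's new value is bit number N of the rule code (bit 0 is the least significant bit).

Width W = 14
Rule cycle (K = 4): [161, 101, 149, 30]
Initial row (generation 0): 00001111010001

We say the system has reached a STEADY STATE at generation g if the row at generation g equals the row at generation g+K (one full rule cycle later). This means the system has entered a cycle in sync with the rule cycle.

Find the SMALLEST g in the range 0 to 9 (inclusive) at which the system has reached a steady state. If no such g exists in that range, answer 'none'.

Answer: none

Derivation:
Gen 0: 00001111010001
Gen 1 (rule 161): 11100110100100
Gen 2 (rule 101): 00100011100101
Gen 3 (rule 149): 10111001010101
Gen 4 (rule 30): 10100111010101
Gen 5 (rule 161): 01000010101010
Gen 6 (rule 101): 01011011111110
Gen 7 (rule 149): 01000001111101
Gen 8 (rule 30): 11100011000001
Gen 9 (rule 161): 01001000011100
Gen 10 (rule 101): 01001011000101
Gen 11 (rule 149): 01101000110101
Gen 12 (rule 30): 11001101100101
Gen 13 (rule 161): 00000010000010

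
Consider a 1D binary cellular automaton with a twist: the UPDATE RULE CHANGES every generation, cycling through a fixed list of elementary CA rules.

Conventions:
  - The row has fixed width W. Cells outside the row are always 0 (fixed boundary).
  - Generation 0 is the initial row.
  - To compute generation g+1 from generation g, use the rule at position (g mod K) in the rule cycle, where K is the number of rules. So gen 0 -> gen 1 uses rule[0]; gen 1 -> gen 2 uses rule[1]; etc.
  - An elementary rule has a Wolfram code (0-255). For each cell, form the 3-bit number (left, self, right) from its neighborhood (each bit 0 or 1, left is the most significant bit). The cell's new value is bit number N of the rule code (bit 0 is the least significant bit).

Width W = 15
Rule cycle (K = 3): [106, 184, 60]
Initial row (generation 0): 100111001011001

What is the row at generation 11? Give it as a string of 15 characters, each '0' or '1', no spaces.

Gen 0: 100111001011001
Gen 1 (rule 106): 001101010111010
Gen 2 (rule 184): 001010101110101
Gen 3 (rule 60): 001111111001111
Gen 4 (rule 106): 011000001011001
Gen 5 (rule 184): 010100000110100
Gen 6 (rule 60): 011110000101110
Gen 7 (rule 106): 110010001011010
Gen 8 (rule 184): 101001000110101
Gen 9 (rule 60): 111101100101111
Gen 10 (rule 106): 100111101011001
Gen 11 (rule 184): 010111010110100

Answer: 010111010110100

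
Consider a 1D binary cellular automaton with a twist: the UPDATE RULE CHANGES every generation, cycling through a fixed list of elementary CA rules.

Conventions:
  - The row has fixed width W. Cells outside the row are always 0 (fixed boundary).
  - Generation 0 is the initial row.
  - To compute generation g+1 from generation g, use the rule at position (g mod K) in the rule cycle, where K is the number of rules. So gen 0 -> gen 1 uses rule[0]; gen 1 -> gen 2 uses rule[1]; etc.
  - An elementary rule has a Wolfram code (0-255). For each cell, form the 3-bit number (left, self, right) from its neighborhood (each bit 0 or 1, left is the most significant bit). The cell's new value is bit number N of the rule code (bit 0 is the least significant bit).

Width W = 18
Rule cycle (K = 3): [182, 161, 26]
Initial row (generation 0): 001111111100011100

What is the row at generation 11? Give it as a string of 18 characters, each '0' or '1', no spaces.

Gen 0: 001111111100011100
Gen 1 (rule 182): 010111111010101010
Gen 2 (rule 161): 001011110101010100
Gen 3 (rule 26): 010010000000000010
Gen 4 (rule 182): 111111000000000111
Gen 5 (rule 161): 011110011111110010
Gen 6 (rule 26): 110001110000001101
Gen 7 (rule 182): 001010101000010011
Gen 8 (rule 161): 100101010011000000
Gen 9 (rule 26): 011000001110100000
Gen 10 (rule 182): 100100010101110000
Gen 11 (rule 161): 000001001010100111

Answer: 000001001010100111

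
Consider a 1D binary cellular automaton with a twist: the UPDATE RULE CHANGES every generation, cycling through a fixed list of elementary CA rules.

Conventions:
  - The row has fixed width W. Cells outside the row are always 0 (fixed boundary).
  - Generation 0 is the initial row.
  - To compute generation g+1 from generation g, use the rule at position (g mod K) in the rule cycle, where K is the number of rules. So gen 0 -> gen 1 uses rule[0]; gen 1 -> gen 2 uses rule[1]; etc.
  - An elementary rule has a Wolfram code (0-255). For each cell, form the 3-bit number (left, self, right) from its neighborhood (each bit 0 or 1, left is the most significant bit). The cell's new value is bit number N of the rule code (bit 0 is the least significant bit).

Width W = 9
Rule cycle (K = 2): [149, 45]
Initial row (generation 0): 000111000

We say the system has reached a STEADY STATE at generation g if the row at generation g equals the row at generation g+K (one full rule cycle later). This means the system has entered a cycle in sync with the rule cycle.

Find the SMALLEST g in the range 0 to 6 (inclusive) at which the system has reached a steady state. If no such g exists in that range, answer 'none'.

Gen 0: 000111000
Gen 1 (rule 149): 110010111
Gen 2 (rule 45): 100011100
Gen 3 (rule 149): 111001011
Gen 4 (rule 45): 100001110
Gen 5 (rule 149): 111100101
Gen 6 (rule 45): 100000111
Gen 7 (rule 149): 111110010
Gen 8 (rule 45): 100000010

Answer: none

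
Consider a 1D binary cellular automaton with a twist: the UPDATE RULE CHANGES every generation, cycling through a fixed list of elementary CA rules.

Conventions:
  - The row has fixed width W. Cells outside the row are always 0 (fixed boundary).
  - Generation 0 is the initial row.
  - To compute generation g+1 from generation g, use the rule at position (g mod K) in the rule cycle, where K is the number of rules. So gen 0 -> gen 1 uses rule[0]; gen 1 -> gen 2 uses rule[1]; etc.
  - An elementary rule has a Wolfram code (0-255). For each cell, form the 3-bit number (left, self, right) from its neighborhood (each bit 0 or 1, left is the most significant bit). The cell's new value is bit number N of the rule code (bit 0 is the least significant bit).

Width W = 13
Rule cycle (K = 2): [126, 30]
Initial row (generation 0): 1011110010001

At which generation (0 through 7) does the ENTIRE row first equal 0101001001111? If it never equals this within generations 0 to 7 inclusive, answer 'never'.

Answer: never

Derivation:
Gen 0: 1011110010001
Gen 1 (rule 126): 1110011111011
Gen 2 (rule 30): 1001110000010
Gen 3 (rule 126): 1111011000111
Gen 4 (rule 30): 1000010101100
Gen 5 (rule 126): 1100111111110
Gen 6 (rule 30): 1011100000001
Gen 7 (rule 126): 1110110000011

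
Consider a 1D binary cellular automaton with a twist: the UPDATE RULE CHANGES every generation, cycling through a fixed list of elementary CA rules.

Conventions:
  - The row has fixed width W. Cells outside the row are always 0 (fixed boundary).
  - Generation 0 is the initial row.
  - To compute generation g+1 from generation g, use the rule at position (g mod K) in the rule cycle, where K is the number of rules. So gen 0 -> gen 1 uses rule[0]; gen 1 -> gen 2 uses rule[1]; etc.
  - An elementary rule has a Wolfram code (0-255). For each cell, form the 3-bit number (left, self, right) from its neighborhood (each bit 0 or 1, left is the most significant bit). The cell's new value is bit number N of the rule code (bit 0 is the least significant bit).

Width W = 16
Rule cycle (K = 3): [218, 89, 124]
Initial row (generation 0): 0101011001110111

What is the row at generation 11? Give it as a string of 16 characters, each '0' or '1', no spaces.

Answer: 1011111111010111

Derivation:
Gen 0: 0101011001110111
Gen 1 (rule 218): 1000011111110111
Gen 2 (rule 89): 0111010000010101
Gen 3 (rule 124): 0101111000011111
Gen 4 (rule 218): 1001111100111111
Gen 5 (rule 89): 0101000110100001
Gen 6 (rule 124): 0111100111110001
Gen 7 (rule 218): 1111111111111010
Gen 8 (rule 89): 1000000000001001
Gen 9 (rule 124): 1100000000001101
Gen 10 (rule 218): 1110000000011100
Gen 11 (rule 89): 1011111111010111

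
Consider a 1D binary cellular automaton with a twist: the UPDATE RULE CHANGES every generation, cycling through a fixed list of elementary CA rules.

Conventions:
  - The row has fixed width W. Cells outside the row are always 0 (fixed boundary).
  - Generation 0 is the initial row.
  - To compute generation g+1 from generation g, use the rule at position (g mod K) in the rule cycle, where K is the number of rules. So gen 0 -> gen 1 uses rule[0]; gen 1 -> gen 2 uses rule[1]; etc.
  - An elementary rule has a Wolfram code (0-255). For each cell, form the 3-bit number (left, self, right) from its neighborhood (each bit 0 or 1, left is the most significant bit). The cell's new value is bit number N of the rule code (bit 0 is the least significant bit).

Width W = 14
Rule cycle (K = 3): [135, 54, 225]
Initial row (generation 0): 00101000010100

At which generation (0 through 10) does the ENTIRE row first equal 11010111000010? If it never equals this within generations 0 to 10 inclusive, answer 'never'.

Answer: never

Derivation:
Gen 0: 00101000010100
Gen 1 (rule 135): 11101011110101
Gen 2 (rule 54): 00011100001111
Gen 3 (rule 225): 11001101100111
Gen 4 (rule 135): 00010000001010
Gen 5 (rule 54): 00111000011111
Gen 6 (rule 225): 10011011001111
Gen 7 (rule 135): 10100000010110
Gen 8 (rule 54): 11110000111001
Gen 9 (rule 225): 01110110011000
Gen 10 (rule 135): 10100000100011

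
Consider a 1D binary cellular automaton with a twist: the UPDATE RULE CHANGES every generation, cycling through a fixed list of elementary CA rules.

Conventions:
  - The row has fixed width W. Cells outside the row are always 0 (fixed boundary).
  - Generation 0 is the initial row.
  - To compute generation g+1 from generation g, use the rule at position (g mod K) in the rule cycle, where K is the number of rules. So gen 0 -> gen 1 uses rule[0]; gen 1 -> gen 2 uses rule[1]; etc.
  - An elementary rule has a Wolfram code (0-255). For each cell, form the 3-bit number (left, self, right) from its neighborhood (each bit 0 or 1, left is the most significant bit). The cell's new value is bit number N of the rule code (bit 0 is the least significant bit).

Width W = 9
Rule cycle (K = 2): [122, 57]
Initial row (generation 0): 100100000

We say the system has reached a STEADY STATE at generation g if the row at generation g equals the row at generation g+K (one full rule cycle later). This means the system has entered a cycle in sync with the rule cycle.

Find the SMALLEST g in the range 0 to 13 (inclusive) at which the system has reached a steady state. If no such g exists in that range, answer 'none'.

Gen 0: 100100000
Gen 1 (rule 122): 011010000
Gen 2 (rule 57): 010101111
Gen 3 (rule 122): 101011001
Gen 4 (rule 57): 010110100
Gen 5 (rule 122): 101111010
Gen 6 (rule 57): 011000101
Gen 7 (rule 122): 111101010
Gen 8 (rule 57): 100010101
Gen 9 (rule 122): 010101010
Gen 10 (rule 57): 001010101
Gen 11 (rule 122): 010101010
Gen 12 (rule 57): 001010101
Gen 13 (rule 122): 010101010
Gen 14 (rule 57): 001010101
Gen 15 (rule 122): 010101010

Answer: 9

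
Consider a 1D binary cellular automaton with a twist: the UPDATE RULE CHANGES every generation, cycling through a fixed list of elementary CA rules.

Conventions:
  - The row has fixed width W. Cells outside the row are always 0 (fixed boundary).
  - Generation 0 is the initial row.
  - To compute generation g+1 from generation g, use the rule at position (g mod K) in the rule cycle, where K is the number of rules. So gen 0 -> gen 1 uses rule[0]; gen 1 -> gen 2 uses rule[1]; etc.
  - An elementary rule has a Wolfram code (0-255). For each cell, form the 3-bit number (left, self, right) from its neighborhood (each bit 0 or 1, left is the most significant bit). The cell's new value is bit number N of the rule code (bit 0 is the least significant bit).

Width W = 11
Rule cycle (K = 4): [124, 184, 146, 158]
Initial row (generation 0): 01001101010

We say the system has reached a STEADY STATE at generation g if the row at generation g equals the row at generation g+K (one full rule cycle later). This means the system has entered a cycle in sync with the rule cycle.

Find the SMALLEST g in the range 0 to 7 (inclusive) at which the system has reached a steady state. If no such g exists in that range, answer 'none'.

Answer: none

Derivation:
Gen 0: 01001101010
Gen 1 (rule 124): 01101111111
Gen 2 (rule 184): 01011111110
Gen 3 (rule 146): 10001111101
Gen 4 (rule 158): 11011111001
Gen 5 (rule 124): 11110001101
Gen 6 (rule 184): 11101001010
Gen 7 (rule 146): 01000110001
Gen 8 (rule 158): 11101101011
Gen 9 (rule 124): 10111111111
Gen 10 (rule 184): 01111111110
Gen 11 (rule 146): 10111111101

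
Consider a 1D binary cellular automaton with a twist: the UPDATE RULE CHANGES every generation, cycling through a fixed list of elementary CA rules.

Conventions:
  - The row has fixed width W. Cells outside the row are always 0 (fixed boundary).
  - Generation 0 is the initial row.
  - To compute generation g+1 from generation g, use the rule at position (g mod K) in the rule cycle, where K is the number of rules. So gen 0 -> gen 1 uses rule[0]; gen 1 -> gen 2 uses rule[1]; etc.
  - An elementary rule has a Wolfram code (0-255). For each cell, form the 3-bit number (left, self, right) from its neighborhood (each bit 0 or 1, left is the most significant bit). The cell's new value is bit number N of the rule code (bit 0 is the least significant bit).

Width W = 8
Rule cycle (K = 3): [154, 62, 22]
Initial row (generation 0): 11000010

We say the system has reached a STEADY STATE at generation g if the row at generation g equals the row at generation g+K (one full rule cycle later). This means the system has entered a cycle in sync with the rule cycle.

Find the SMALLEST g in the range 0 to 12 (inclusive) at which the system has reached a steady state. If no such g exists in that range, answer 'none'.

Gen 0: 11000010
Gen 1 (rule 154): 10100101
Gen 2 (rule 62): 11111111
Gen 3 (rule 22): 00000000
Gen 4 (rule 154): 00000000
Gen 5 (rule 62): 00000000
Gen 6 (rule 22): 00000000
Gen 7 (rule 154): 00000000
Gen 8 (rule 62): 00000000
Gen 9 (rule 22): 00000000
Gen 10 (rule 154): 00000000
Gen 11 (rule 62): 00000000
Gen 12 (rule 22): 00000000
Gen 13 (rule 154): 00000000
Gen 14 (rule 62): 00000000
Gen 15 (rule 22): 00000000

Answer: 3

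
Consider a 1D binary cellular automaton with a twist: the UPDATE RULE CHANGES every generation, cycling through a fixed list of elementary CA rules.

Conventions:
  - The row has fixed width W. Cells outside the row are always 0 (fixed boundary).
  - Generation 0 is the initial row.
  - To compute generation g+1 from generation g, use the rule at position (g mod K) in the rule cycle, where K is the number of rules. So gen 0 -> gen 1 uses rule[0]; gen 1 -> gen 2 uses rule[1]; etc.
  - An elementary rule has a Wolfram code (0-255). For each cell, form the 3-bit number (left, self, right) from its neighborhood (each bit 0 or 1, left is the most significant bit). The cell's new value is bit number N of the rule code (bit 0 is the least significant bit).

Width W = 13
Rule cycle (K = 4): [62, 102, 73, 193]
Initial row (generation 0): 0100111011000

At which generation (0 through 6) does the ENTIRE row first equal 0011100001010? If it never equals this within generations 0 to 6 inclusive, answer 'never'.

Answer: never

Derivation:
Gen 0: 0100111011000
Gen 1 (rule 62): 1111100110100
Gen 2 (rule 102): 0000101011100
Gen 3 (rule 73): 1110000010101
Gen 4 (rule 193): 0110111000000
Gen 5 (rule 62): 1101100100000
Gen 6 (rule 102): 0110101100000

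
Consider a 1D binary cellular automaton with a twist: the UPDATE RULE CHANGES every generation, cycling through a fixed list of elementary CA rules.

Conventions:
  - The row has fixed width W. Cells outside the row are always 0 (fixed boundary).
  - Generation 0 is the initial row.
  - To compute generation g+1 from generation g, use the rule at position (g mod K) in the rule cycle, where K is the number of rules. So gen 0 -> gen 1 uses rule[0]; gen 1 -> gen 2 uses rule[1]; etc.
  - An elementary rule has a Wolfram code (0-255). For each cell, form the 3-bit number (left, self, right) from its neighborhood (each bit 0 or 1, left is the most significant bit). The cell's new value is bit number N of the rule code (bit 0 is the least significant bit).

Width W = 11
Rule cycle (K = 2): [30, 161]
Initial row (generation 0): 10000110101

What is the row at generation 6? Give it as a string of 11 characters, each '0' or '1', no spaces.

Gen 0: 10000110101
Gen 1 (rule 30): 11001100101
Gen 2 (rule 161): 00000000010
Gen 3 (rule 30): 00000000111
Gen 4 (rule 161): 11111110010
Gen 5 (rule 30): 10000001111
Gen 6 (rule 161): 00111100110

Answer: 00111100110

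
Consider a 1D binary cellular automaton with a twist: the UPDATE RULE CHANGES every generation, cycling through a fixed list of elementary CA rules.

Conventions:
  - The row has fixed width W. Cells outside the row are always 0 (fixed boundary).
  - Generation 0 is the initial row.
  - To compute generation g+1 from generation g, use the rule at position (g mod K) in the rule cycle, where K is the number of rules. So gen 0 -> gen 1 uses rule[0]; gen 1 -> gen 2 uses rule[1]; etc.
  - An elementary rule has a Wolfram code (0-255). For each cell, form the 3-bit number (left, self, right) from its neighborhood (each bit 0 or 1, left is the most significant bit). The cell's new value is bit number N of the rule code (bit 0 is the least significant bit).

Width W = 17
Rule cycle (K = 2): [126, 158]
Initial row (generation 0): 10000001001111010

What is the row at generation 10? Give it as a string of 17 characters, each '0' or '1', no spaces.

Answer: 10111101111111110

Derivation:
Gen 0: 10000001001111010
Gen 1 (rule 126): 11000011111001111
Gen 2 (rule 158): 10100111110111110
Gen 3 (rule 126): 11111100011100011
Gen 4 (rule 158): 11111010111010110
Gen 5 (rule 126): 10001111101111111
Gen 6 (rule 158): 11011111001111110
Gen 7 (rule 126): 11110001111000011
Gen 8 (rule 158): 11101011110100110
Gen 9 (rule 126): 10111110011111111
Gen 10 (rule 158): 10111101111111110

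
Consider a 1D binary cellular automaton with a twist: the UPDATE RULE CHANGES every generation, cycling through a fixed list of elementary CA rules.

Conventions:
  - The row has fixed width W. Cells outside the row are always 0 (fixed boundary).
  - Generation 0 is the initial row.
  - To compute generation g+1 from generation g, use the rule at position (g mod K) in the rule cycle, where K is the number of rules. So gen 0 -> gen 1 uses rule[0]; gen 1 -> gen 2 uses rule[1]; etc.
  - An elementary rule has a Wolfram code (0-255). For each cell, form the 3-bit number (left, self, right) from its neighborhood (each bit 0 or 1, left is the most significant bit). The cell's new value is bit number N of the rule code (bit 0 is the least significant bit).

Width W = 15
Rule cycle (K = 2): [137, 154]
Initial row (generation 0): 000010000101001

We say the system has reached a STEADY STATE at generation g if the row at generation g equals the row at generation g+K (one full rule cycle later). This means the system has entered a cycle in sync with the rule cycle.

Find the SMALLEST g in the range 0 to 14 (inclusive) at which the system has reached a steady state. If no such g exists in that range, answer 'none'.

Gen 0: 000010000101001
Gen 1 (rule 137): 111000110000000
Gen 2 (rule 154): 110101101000000
Gen 3 (rule 137): 100001000011111
Gen 4 (rule 154): 010010100111110
Gen 5 (rule 137): 000000000111100
Gen 6 (rule 154): 000000001111010
Gen 7 (rule 137): 111111101110000
Gen 8 (rule 154): 111111001101000
Gen 9 (rule 137): 111110001000011
Gen 10 (rule 154): 111101010100110
Gen 11 (rule 137): 111000000000100
Gen 12 (rule 154): 110100000001010
Gen 13 (rule 137): 100001111100000
Gen 14 (rule 154): 010011111010000
Gen 15 (rule 137): 000011110000111
Gen 16 (rule 154): 000111101001110

Answer: none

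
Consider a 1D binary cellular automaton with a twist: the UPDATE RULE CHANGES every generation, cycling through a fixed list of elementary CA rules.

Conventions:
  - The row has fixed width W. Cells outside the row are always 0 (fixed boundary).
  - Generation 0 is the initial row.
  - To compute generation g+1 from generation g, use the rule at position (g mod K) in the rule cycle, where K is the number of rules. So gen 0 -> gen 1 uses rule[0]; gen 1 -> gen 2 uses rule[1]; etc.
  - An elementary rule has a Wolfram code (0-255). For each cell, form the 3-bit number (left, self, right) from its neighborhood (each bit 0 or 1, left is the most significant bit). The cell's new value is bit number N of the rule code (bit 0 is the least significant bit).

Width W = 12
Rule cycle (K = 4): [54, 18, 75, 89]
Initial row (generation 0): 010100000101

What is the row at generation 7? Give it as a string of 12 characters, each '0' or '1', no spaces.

Gen 0: 010100000101
Gen 1 (rule 54): 111110001111
Gen 2 (rule 18): 000001010000
Gen 3 (rule 75): 111110000111
Gen 4 (rule 89): 100011110101
Gen 5 (rule 54): 110100001111
Gen 6 (rule 18): 000010010000
Gen 7 (rule 75): 111100100111

Answer: 111100100111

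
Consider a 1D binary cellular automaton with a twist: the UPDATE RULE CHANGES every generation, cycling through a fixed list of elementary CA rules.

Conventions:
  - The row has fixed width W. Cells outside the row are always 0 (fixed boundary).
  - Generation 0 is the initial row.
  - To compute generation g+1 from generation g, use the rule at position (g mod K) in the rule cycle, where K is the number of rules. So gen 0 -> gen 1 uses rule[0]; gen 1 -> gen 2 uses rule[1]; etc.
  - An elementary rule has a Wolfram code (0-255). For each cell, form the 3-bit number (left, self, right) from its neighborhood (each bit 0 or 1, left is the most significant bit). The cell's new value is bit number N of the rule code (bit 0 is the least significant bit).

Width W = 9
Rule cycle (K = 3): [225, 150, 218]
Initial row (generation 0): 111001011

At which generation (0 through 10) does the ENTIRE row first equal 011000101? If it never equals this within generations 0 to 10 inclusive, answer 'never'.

Gen 0: 111001011
Gen 1 (rule 225): 011000101
Gen 2 (rule 150): 100101101
Gen 3 (rule 218): 011001100
Gen 4 (rule 225): 001000101
Gen 5 (rule 150): 011101101
Gen 6 (rule 218): 111101100
Gen 7 (rule 225): 011110101
Gen 8 (rule 150): 101100101
Gen 9 (rule 218): 001111000
Gen 10 (rule 225): 100111011

Answer: 1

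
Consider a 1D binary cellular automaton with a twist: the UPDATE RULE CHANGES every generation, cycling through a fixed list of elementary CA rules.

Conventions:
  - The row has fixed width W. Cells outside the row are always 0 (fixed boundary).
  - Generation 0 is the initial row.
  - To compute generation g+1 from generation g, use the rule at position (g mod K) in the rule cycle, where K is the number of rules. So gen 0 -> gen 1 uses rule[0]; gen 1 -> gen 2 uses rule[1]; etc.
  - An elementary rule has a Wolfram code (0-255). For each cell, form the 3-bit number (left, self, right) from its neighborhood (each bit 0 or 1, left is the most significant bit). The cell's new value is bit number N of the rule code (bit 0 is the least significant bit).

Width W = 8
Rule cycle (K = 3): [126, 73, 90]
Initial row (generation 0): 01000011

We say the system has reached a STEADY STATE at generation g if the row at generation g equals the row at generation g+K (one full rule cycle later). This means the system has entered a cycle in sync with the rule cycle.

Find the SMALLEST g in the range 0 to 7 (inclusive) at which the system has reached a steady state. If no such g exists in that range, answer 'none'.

Gen 0: 01000011
Gen 1 (rule 126): 11100111
Gen 2 (rule 73): 10100101
Gen 3 (rule 90): 00011000
Gen 4 (rule 126): 00111100
Gen 5 (rule 73): 10100101
Gen 6 (rule 90): 00011000
Gen 7 (rule 126): 00111100
Gen 8 (rule 73): 10100101
Gen 9 (rule 90): 00011000
Gen 10 (rule 126): 00111100

Answer: 2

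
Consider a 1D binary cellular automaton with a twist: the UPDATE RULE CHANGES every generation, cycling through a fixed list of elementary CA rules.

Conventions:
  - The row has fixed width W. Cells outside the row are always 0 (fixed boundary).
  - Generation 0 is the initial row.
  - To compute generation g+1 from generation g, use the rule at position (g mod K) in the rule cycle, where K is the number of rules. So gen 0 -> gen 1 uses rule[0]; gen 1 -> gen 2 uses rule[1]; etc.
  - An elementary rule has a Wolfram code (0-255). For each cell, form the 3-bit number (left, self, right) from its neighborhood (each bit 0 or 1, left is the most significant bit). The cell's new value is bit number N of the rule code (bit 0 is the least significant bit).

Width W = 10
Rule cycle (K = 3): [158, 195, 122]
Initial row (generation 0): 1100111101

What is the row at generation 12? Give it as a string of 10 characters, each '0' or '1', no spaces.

Gen 0: 1100111101
Gen 1 (rule 158): 1011111001
Gen 2 (rule 195): 0001111010
Gen 3 (rule 122): 0011001101
Gen 4 (rule 158): 0110111001
Gen 5 (rule 195): 1010011010
Gen 6 (rule 122): 0101111101
Gen 7 (rule 158): 1101111001
Gen 8 (rule 195): 0100111010
Gen 9 (rule 122): 1011101101
Gen 10 (rule 158): 1011001001
Gen 11 (rule 195): 0001010010
Gen 12 (rule 122): 0010101101

Answer: 0010101101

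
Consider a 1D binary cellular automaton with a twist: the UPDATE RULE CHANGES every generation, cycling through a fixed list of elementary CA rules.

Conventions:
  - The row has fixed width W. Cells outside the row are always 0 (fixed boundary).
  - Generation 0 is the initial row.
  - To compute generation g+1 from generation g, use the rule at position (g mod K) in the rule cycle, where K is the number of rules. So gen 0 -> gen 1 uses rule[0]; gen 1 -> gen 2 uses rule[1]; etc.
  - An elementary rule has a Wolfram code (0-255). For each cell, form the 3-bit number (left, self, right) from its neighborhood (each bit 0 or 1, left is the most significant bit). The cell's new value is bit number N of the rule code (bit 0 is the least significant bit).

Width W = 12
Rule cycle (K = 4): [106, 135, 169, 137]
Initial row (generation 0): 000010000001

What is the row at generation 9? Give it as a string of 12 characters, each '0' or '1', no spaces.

Gen 0: 000010000001
Gen 1 (rule 106): 000100000010
Gen 2 (rule 135): 111101111110
Gen 3 (rule 169): 111011111100
Gen 4 (rule 137): 110011111001
Gen 5 (rule 106): 110110001010
Gen 6 (rule 135): 000000111010
Gen 7 (rule 169): 111110110100
Gen 8 (rule 137): 111100100001
Gen 9 (rule 106): 100101000010

Answer: 100101000010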